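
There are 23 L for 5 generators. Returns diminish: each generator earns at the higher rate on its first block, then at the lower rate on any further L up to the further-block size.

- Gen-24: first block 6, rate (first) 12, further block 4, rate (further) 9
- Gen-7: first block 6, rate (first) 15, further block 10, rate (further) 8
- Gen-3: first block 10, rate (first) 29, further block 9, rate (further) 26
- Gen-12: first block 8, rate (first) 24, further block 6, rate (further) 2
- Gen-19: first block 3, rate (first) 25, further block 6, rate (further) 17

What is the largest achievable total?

Treat each block as its own option and order by rate: Gen-3/first 29 > Gen-3/second 26 > Gen-19/first 25 > Gen-12/first 24 > Gen-19/second 17 > Gen-7/first 15 > Gen-24/first 12 > Gen-24/second 9 > Gen-7/second 8 > Gen-12/second 2.
Gen-3/first (29): +10 ; 13 left.
Gen-3/second (26): +9 ; 4 left.
Gen-19 first at 25: fill all 3 ; 1 left.
Gen-12 first at 24: only 1 left, fill 1.
Total = 29×10 + 26×9 + 25×3 + 24×1 = 623.

623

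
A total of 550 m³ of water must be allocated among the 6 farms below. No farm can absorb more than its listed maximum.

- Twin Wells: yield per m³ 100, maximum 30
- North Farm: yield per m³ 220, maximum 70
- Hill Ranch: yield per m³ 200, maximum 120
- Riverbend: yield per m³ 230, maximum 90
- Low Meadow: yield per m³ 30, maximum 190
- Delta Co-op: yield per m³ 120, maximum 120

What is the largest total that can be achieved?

81100

Highest yield per m³ first: Riverbend 230 > North Farm 220 > Hill Ranch 200 > Delta Co-op 120 > Twin Wells 100 > Low Meadow 30.
Riverbend takes 90 to reach its cap of 90 ; 460 left.
Give North Farm 70 to hit its cap of 70 ; 390 left.
Hill Ranch: +120 to 120 (cap) ; 270 left.
Give Delta Co-op 120 to hit its cap of 120 ; 150 left.
Twin Wells: +30 to 30 (cap) ; 120 left.
Low Meadow: +120 (room for 190) → 120. Pool exhausted.
Total = 100×30 + 220×70 + 200×120 + 230×90 + 30×120 + 120×120 = 81100.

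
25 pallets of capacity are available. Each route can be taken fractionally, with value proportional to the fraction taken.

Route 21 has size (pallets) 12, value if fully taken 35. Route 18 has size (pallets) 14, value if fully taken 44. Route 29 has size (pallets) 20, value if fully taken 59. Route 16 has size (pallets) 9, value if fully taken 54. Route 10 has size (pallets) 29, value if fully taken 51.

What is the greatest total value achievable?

Rank by value-to-size ratio: Route 16 54/9≈6, Route 18 44/14≈3.14, Route 29 59/20≈2.95, Route 21 35/12≈2.92, Route 10 51/29≈1.76.
Take all of Route 16 (9 pallets, value 54) — 16 pallets left.
Route 18: take in full, 14 pallets for value 44 — 2 left.
Fill the last 2 pallets with part of Route 29: 2/20 of it earns 5.9.
Total value = 103.9.

103.9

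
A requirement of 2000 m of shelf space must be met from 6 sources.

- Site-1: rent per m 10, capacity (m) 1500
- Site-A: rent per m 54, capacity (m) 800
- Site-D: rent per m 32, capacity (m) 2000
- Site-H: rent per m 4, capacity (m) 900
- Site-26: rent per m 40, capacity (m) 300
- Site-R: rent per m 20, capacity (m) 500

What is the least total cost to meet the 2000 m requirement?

Fill from the cheapest source first.
Site-H (4): use full 900 — 1100 m to go.
Site-1 (10): take the remaining 1100 — done.
Site-R, Site-D, Site-26, Site-A: unused.
Cost = 900×4 + 1100×10 = 14600.

14600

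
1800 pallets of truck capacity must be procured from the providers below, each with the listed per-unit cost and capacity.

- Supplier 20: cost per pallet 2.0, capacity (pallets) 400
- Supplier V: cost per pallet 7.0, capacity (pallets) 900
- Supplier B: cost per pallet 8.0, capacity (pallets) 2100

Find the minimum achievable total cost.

Cheapest first:
Supplier 20 at 2.0: take all 400 pallets — 1400 still needed.
Take 900 from Supplier V at 7.0 — need 500 more.
Supplier B at 8.0: take 500 of its 2100 — requirement met.
Cost = 400×2.0 + 900×7.0 + 500×8.0 = 11100.

11100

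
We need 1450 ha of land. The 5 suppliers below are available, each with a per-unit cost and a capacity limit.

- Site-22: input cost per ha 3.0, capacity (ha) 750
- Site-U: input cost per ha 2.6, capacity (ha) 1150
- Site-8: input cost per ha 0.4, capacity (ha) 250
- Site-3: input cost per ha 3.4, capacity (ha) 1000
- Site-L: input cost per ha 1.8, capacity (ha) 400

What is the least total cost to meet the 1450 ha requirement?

Fill from the cheapest supplier first.
Site-8 at 0.4: take all 250 ha ; 1200 still needed.
Take 400 from Site-L at 1.8 ; need 800 more.
Site-U (2.6): take the remaining 800 ; done.
Site-22, Site-3: unused.
Cost = 250×0.4 + 400×1.8 + 800×2.6 = 2900.

2900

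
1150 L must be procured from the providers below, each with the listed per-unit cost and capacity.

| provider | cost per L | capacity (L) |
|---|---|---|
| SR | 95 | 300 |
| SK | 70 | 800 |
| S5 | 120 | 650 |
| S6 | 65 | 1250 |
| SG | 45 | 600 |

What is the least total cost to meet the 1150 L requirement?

Fill from the cheapest provider first.
Take 600 from SG at 45 — need 550 more.
S6 (65): take the remaining 550 — done.
SK, SR, S5: unused.
Cost = 600×45 + 550×65 = 62750.

62750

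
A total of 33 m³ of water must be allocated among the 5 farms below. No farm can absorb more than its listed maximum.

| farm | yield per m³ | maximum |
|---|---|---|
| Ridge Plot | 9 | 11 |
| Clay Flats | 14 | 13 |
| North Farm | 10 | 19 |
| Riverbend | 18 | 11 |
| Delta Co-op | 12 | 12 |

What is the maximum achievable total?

488

Highest yield per m³ first: Riverbend 18 > Clay Flats 14 > Delta Co-op 12 > North Farm 10 > Ridge Plot 9.
Give Riverbend 11 to hit its cap of 11 ; 22 left.
Clay Flats: +13 to 13 (cap) ; 9 left.
Delta Co-op has room for 12 but only 9 remain, so it gets 9.
Total = 14×13 + 18×11 + 12×9 = 488.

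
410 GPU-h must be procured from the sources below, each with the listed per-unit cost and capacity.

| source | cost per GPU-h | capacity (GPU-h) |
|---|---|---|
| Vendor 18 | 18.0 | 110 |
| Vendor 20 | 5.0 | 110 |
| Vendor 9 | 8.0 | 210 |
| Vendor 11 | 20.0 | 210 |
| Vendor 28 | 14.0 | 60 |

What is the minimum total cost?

Use sources in increasing cost order.
Take 110 from Vendor 20 at 5.0 → need 300 more.
Vendor 9 at 8.0: take all 210 GPU-h → 90 still needed.
Take 60 from Vendor 28 at 14.0 → need 30 more.
Take 30 from Vendor 18 at 18.0 to finish.
Vendor 11: unused.
Cost = 110×5.0 + 210×8.0 + 60×14.0 + 30×18.0 = 3610.

3610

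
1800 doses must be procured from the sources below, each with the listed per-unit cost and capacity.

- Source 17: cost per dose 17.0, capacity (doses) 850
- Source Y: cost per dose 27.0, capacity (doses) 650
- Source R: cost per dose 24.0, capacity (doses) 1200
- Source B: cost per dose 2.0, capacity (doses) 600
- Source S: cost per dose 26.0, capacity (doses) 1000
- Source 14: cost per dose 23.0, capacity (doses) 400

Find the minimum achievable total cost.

23700

Use sources in increasing cost order.
Take 600 from Source B at 2.0 ; need 1200 more.
Source 17 at 17.0: take all 850 doses ; 350 still needed.
Source 14 (23.0): take the remaining 350 ; done.
Source R, Source S, Source Y: unused.
Cost = 600×2.0 + 850×17.0 + 350×23.0 = 23700.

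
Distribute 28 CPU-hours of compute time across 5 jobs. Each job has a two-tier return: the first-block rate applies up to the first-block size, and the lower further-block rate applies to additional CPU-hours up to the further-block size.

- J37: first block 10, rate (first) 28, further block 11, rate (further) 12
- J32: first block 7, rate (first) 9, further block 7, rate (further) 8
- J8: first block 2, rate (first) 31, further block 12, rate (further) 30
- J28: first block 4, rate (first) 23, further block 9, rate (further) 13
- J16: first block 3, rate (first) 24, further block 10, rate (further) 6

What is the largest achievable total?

797

Rank every tier by rate: J8/T1 31 > J8/T2 30 > J37/T1 28 > J16/T1 24 > J28/T1 23 > J28/T2 13 > J37/T2 12 > J32/T1 9 > J32/T2 8 > J16/T2 6.
Fill J8 T1 block (2 at 31) ; 26 left.
J8/T2 (30): +12 ; 14 left.
Fill J37 T1 block (10 at 28) ; 4 left.
J16 T1 at 24: fill all 3 ; 1 left.
J28/T1: +1 of 4 at 23; pool empty.
Total = 31×2 + 30×12 + 28×10 + 24×3 + 23×1 = 797.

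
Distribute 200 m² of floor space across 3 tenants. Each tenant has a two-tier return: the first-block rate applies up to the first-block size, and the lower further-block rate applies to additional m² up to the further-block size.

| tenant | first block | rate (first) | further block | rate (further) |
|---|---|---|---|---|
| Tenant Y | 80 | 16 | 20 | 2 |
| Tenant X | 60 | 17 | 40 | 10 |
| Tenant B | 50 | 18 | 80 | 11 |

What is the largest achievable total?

Rank every tier by rate: Tenant B/tier1 18 > Tenant X/tier1 17 > Tenant Y/tier1 16 > Tenant B/tier2 11 > Tenant X/tier2 10 > Tenant Y/tier2 2.
Tenant B/tier1 (18): +50 — 150 left.
Tenant X tier1 at 17: fill all 60 — 90 left.
Fill Tenant Y tier1 block (80 at 16) — 10 left.
Tenant B/tier2: +10 of 80 at 11; pool empty.
Total = 18×50 + 17×60 + 16×80 + 11×10 = 3310.

3310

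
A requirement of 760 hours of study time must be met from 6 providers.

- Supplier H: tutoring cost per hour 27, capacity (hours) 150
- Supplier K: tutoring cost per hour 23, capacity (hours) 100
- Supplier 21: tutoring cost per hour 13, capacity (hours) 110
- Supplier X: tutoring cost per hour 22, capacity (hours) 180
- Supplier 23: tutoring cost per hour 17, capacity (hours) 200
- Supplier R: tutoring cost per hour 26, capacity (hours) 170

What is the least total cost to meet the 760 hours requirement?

Fill from the cheapest provider first.
Supplier 21 (13): use full 110 — 650 hours to go.
Supplier 23 at 17: take all 200 hours — 450 still needed.
Supplier X at 22: take all 180 hours — 270 still needed.
Take 100 from Supplier K at 23 — need 170 more.
Supplier R at 26: take all 170 hours — 0 still needed.
Supplier H: unused.
Cost = 110×13 + 200×17 + 180×22 + 100×23 + 170×26 = 15510.

15510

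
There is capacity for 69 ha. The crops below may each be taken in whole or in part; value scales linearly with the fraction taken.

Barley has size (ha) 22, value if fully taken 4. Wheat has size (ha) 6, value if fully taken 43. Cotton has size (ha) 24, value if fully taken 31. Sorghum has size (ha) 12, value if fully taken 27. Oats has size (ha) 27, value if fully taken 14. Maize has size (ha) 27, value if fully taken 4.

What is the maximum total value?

Rank by value-to-size ratio: Wheat 43/6≈7.17, Sorghum 27/12≈2.25, Cotton 31/24≈1.29, Oats 14/27≈0.519, Barley 4/22≈0.182, Maize 4/27≈0.148.
Take all of Wheat (6 ha, value 43) → 63 ha left.
Take all of Sorghum (12 ha, value 27) → 51 ha left.
Take all of Cotton (24 ha, value 31) → 27 ha left.
All 27 ha of Oats fit (value 14) → 0 remain.
Total value = 115.

115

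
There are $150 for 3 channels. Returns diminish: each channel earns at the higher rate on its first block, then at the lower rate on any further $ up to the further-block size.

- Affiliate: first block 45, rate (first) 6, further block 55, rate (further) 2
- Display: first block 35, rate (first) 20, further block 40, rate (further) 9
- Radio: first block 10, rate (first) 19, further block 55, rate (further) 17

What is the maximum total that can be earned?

Treat each block as its own option and order by rate: Display/first 20 > Radio/first 19 > Radio/second 17 > Display/second 9 > Affiliate/first 6 > Affiliate/second 2.
Fill Display first block (35 at 20) — 115 left.
Radio/first (19): +10 — 105 left.
Fill Radio second block (55 at 17) — 50 left.
Fill Display second block (40 at 9) — 10 left.
10 remain; put them into Affiliate first at 6.
Total = 20×35 + 19×10 + 17×55 + 9×40 + 6×10 = 2245.

2245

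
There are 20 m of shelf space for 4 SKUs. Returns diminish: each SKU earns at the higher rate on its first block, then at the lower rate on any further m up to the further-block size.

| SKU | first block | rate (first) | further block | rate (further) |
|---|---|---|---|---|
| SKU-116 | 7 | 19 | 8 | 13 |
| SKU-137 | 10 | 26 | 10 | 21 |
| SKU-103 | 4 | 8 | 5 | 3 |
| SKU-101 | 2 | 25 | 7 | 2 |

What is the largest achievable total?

Treat each block as its own option and order by rate: SKU-137/tier1 26 > SKU-101/tier1 25 > SKU-137/tier2 21 > SKU-116/tier1 19 > SKU-116/tier2 13 > SKU-103/tier1 8 > SKU-103/tier2 3 > SKU-101/tier2 2.
Fill SKU-137 tier1 block (10 at 26) → 10 left.
SKU-101/tier1 (25): +2 → 8 left.
SKU-137/tier2: +8 of 10 at 21; pool empty.
Total = 26×10 + 25×2 + 21×8 = 478.

478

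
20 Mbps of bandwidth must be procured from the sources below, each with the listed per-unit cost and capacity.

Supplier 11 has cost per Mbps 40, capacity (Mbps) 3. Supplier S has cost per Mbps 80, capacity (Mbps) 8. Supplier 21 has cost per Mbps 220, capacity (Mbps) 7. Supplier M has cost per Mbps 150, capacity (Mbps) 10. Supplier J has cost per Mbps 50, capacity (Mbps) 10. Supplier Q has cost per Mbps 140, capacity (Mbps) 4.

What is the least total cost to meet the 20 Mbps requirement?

Fill from the cheapest source first.
Supplier 11 at 40: take all 3 Mbps → 17 still needed.
Take 10 from Supplier J at 50 → need 7 more.
Supplier S at 80: take 7 of its 8 → requirement met.
Supplier Q, Supplier M, Supplier 21: unused.
Cost = 3×40 + 10×50 + 7×80 = 1180.

1180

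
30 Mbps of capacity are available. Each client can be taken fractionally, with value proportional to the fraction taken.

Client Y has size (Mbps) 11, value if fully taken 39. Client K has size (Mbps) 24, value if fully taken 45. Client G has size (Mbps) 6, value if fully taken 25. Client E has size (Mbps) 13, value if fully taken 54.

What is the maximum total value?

118

Sort by value density: Client G 25/6≈4.17, Client E 54/13≈4.15, Client Y 39/11≈3.55, Client K 45/24≈1.88.
Take all of Client G (6 Mbps, value 25) → 24 Mbps left.
Take all of Client E (13 Mbps, value 54) → 11 Mbps left.
Client Y: take in full, 11 Mbps for value 39 → 0 left.
Total value = 118.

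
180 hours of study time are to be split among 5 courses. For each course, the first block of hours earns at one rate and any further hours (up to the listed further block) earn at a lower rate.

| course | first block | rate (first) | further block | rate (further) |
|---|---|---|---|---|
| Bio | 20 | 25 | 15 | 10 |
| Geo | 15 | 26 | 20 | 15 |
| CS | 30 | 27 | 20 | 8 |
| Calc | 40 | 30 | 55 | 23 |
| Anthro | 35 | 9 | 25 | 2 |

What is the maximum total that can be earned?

4465

Rank every tier by rate: Calc/first 30 > CS/first 27 > Geo/first 26 > Bio/first 25 > Calc/second 23 > Geo/second 15 > Bio/second 10 > Anthro/first 9 > CS/second 8 > Anthro/second 2.
Calc first at 30: fill all 40 → 140 left.
CS/first (27): +30 → 110 left.
Fill Geo first block (15 at 26) → 95 left.
Bio/first (25): +20 → 75 left.
Calc second at 23: fill all 55 → 20 left.
Geo second at 15: fill all 20 → 0 left.
Total = 30×40 + 27×30 + 26×15 + 25×20 + 23×55 + 15×20 = 4465.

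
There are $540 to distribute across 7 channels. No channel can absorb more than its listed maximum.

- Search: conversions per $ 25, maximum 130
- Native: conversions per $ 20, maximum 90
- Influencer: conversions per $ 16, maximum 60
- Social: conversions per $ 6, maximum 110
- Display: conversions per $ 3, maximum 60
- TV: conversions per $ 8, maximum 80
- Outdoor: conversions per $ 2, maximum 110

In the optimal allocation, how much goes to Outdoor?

10

Order the channels by conversions per $: Search 25 > Native 20 > Influencer 16 > TV 8 > Social 6 > Display 3 > Outdoor 2.
Search takes 130 to reach its cap of 130 → 410 left.
Native takes 90 to reach its cap of 90 → 320 left.
Influencer: +60 to 60 (cap) → 260 left.
Give TV 80 to hit its cap of 80 → 180 left.
Social takes 110 to reach its cap of 110 → 70 left.
Display: +60 to 60 (cap) → 10 left.
Outdoor has room for 110 but only 10 remain, so it gets 10.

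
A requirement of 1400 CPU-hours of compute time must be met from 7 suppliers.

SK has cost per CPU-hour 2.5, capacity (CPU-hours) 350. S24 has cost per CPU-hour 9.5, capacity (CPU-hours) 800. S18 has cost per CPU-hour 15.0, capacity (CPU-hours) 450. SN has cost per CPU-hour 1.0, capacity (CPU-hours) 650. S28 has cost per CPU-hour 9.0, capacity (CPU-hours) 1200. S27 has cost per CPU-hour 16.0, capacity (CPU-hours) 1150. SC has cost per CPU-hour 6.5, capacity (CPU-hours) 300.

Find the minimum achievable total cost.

4375

Cheapest first:
Take 650 from SN at 1.0 — need 750 more.
SK at 2.5: take all 350 CPU-hours — 400 still needed.
SC at 6.5: take all 300 CPU-hours — 100 still needed.
S28 at 9.0: take 100 of its 1200 — requirement met.
S24, S18, S27: unused.
Cost = 650×1.0 + 350×2.5 + 300×6.5 + 100×9.0 = 4375.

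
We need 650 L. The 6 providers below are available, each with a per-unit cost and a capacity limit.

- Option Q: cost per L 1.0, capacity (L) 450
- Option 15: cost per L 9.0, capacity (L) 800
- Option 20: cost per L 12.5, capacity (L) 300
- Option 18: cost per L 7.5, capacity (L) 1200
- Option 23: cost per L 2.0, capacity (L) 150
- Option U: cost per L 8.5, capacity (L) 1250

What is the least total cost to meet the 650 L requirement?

1125

Fill from the cheapest provider first.
Option Q (1.0): use full 450 — 200 L to go.
Take 150 from Option 23 at 2.0 — need 50 more.
Take 50 from Option 18 at 7.5 to finish.
Option U, Option 15, Option 20: unused.
Cost = 450×1.0 + 150×2.0 + 50×7.5 = 1125.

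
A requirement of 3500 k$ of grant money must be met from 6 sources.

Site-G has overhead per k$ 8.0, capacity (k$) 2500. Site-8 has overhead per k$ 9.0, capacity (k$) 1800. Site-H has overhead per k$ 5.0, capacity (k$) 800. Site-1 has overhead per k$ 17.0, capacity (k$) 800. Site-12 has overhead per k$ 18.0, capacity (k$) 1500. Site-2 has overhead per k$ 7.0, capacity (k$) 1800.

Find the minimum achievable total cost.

Cheapest first:
Take 800 from Site-H at 5.0 — need 2700 more.
Site-2 (7.0): use full 1800 — 900 k$ to go.
Take 900 from Site-G at 8.0 to finish.
Site-8, Site-1, Site-12: unused.
Cost = 800×5.0 + 1800×7.0 + 900×8.0 = 23800.

23800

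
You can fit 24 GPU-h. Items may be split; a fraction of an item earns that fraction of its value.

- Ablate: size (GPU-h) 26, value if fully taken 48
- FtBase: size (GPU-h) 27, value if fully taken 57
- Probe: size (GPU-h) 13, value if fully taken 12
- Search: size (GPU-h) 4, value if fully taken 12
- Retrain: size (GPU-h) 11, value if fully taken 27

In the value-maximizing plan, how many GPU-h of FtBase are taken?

9

Sort by value density: Search 12/4≈3, Retrain 27/11≈2.45, FtBase 57/27≈2.11, Ablate 48/26≈1.85, Probe 12/13≈0.923.
Search: take in full, 4 GPU-h for value 12 → 20 left.
Take all of Retrain (11 GPU-h, value 27) → 9 GPU-h left.
Only 9 GPU-h remain; take 9/27 of FtBase for value 57×9/27 = 19.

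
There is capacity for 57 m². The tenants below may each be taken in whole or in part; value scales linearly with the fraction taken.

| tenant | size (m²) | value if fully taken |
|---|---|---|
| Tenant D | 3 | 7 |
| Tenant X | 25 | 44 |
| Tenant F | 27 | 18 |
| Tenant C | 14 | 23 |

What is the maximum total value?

84

Rank by value-to-size ratio: Tenant D 7/3≈2.33, Tenant X 44/25≈1.76, Tenant C 23/14≈1.64, Tenant F 18/27≈0.667.
Take all of Tenant D (3 m², value 7) ; 54 m² left.
All 25 m² of Tenant X fit (value 44) ; 29 remain.
All 14 m² of Tenant C fit (value 23) ; 15 remain.
Fill the last 15 m² with part of Tenant F: 15/27 of it earns 10.
Total value = 84.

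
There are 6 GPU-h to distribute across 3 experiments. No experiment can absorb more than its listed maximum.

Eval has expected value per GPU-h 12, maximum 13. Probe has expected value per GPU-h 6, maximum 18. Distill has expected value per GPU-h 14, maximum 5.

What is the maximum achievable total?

82

Rank by expected value per GPU-h: Distill 14 > Eval 12 > Probe 6.
Distill: +5 to 5 (cap) → 1 left.
Only 1 left; Eval takes them to reach 1.
Total = 12×1 + 14×5 = 82.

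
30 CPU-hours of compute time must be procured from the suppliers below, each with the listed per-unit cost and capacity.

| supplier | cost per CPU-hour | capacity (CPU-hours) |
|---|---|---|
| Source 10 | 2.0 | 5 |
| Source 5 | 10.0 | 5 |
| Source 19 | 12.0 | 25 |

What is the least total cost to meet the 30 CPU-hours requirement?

Fill from the cheapest supplier first.
Take 5 from Source 10 at 2.0 ; need 25 more.
Take 5 from Source 5 at 10.0 ; need 20 more.
Source 19 at 12.0: take 20 of its 25 ; requirement met.
Cost = 5×2.0 + 5×10.0 + 20×12.0 = 300.

300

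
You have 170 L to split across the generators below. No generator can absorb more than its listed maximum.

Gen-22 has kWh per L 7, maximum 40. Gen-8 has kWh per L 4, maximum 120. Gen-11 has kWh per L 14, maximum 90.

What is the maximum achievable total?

Rank by kWh per L: Gen-11 14 > Gen-22 7 > Gen-8 4.
Gen-11 takes 90 to reach its cap of 90 ; 80 left.
Gen-22 takes 40 to reach its cap of 40 ; 40 left.
Only 40 left; Gen-8 takes them to reach 40.
Total = 7×40 + 4×40 + 14×90 = 1700.

1700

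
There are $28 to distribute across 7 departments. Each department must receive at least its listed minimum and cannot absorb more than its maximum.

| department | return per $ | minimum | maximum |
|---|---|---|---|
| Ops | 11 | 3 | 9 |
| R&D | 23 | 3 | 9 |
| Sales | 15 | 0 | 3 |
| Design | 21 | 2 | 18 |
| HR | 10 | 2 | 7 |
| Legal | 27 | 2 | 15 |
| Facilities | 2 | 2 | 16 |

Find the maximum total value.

596

Meeting every minimum uses 3+3+0+2+2+2+2 = 14 $, leaving 14.
Highest return per $ first: Legal 27 > R&D 23 > Design 21 > Sales 15 > Ops 11 > HR 10 > Facilities 2.
Legal takes 13 more to reach its cap of 15 ; 1 left.
Only 1 left; R&D takes them to reach 4.
Total = 11×3 + 23×4 + 21×2 + 10×2 + 27×15 + 2×2 = 596.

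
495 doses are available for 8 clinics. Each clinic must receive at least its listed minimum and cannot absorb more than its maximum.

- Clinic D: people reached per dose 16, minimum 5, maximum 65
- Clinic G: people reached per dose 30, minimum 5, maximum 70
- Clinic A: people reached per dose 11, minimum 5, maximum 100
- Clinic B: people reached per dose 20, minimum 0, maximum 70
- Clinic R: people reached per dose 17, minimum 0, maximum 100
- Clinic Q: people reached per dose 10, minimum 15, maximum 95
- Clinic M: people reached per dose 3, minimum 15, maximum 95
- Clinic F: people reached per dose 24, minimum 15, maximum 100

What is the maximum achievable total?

Meeting every minimum uses 5+5+5+0+0+15+15+15 = 60 doses, leaving 435.
Highest people reached per dose first: Clinic G 30 > Clinic F 24 > Clinic B 20 > Clinic R 17 > Clinic D 16 > Clinic A 11 > Clinic Q 10 > Clinic M 3.
Clinic G: +65 to 70 (cap) → 370 left.
Clinic F takes 85 more to reach its cap of 100 → 285 left.
Clinic B takes 70 more to reach its cap of 70 → 215 left.
Give Clinic R 100 more to hit its cap of 100 → 115 left.
Give Clinic D 60 more to hit its cap of 65 → 55 left.
Only 55 left; Clinic A takes them to reach 60.
Total = 16×65 + 30×70 + 11×60 + 20×70 + 17×100 + 10×15 + 3×15 + 24×100 = 9495.

9495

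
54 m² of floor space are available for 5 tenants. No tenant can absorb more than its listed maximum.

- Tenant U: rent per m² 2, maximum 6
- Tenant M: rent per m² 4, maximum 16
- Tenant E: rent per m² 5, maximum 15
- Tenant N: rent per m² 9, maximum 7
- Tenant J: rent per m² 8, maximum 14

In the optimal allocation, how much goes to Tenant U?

2

Order the tenants by rent per m²: Tenant N 9 > Tenant J 8 > Tenant E 5 > Tenant M 4 > Tenant U 2.
Tenant N: +7 to 7 (cap) → 47 left.
Give Tenant J 14 to hit its cap of 14 → 33 left.
Tenant E: +15 to 15 (cap) → 18 left.
Tenant M takes 16 to reach its cap of 16 → 2 left.
Tenant U: +2 (room for 6) → 2. Pool exhausted.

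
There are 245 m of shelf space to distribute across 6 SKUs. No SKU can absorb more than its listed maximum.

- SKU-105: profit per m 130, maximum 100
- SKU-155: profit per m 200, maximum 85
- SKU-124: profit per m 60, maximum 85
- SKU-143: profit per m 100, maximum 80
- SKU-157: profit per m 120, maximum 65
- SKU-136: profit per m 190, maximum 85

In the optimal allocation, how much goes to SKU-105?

75

Highest profit per m first: SKU-155 200 > SKU-136 190 > SKU-105 130 > SKU-157 120 > SKU-143 100 > SKU-124 60.
SKU-155 takes 85 to reach its cap of 85 — 160 left.
SKU-136: +85 to 85 (cap) — 75 left.
SKU-105: +75 (room for 100) → 75. Pool exhausted.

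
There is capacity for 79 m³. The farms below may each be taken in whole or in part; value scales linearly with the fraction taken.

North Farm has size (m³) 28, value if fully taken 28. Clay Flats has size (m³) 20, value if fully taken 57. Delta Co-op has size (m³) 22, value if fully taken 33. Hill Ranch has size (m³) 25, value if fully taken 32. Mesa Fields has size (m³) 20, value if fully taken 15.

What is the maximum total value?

134

Rank by value-to-size ratio: Clay Flats 57/20≈2.85, Delta Co-op 33/22≈1.5, Hill Ranch 32/25≈1.28, North Farm 28/28≈1, Mesa Fields 15/20≈0.75.
Clay Flats: take in full, 20 m³ for value 57 → 59 left.
Delta Co-op: take in full, 22 m³ for value 33 → 37 left.
Take all of Hill Ranch (25 m³, value 32) → 12 m³ left.
Only 12 m³ remain; take 12/28 of North Farm for value 28×12/28 = 12.
Total value = 134.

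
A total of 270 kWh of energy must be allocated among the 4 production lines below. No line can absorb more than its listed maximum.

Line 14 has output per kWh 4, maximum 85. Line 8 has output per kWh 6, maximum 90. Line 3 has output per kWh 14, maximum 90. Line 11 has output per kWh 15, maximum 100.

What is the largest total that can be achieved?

Order the production lines by output per kWh: Line 11 15 > Line 3 14 > Line 8 6 > Line 14 4.
Line 11: +100 to 100 (cap) — 170 left.
Line 3 takes 90 to reach its cap of 90 — 80 left.
Line 8 has room for 90 but only 80 remain, so it gets 80.
Total = 6×80 + 14×90 + 15×100 = 3240.

3240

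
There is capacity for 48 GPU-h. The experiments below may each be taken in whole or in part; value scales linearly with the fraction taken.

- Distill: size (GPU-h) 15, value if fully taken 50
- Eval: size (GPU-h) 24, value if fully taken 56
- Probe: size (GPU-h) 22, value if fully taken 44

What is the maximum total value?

Sort by value density: Distill 50/15≈3.33, Eval 56/24≈2.33, Probe 44/22≈2.
Take all of Distill (15 GPU-h, value 50) — 33 GPU-h left.
Eval: take in full, 24 GPU-h for value 56 — 9 left.
Only 9 GPU-h remain; take 9/22 of Probe for value 44×9/22 = 18.
Total value = 124.

124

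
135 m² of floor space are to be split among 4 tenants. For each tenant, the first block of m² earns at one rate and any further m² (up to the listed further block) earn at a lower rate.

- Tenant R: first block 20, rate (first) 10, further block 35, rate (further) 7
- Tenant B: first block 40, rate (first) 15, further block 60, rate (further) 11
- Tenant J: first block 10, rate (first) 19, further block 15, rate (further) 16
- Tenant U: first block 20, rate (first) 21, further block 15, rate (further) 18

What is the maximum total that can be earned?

Order all 8 blocks by rate: Tenant U/T1 21 > Tenant J/T1 19 > Tenant U/T2 18 > Tenant J/T2 16 > Tenant B/T1 15 > Tenant B/T2 11 > Tenant R/T1 10 > Tenant R/T2 7.
Tenant U T1 at 21: fill all 20 — 115 left.
Tenant J T1 at 19: fill all 10 — 105 left.
Tenant U/T2 (18): +15 — 90 left.
Fill Tenant J T2 block (15 at 16) — 75 left.
Tenant B/T1 (15): +40 — 35 left.
Tenant B/T2: +35 of 60 at 11; pool empty.
Total = 21×20 + 19×10 + 18×15 + 16×15 + 15×40 + 11×35 = 2105.

2105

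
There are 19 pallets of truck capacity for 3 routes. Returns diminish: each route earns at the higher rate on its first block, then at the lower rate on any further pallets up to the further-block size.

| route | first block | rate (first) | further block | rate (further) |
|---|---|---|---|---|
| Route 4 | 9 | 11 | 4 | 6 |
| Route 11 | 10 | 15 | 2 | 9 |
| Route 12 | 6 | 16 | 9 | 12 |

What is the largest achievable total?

282

Order all 6 blocks by rate: Route 12/tier1 16 > Route 11/tier1 15 > Route 12/tier2 12 > Route 4/tier1 11 > Route 11/tier2 9 > Route 4/tier2 6.
Route 12 tier1 at 16: fill all 6 ; 13 left.
Fill Route 11 tier1 block (10 at 15) ; 3 left.
3 remain; put them into Route 12 tier2 at 12.
Total = 16×6 + 15×10 + 12×3 = 282.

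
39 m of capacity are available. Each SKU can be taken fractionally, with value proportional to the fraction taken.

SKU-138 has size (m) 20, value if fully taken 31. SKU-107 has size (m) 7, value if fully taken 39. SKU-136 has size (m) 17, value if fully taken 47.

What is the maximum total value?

Rank by value-to-size ratio: SKU-107 39/7≈5.57, SKU-136 47/17≈2.76, SKU-138 31/20≈1.55.
SKU-107: take in full, 7 m for value 39 ; 32 left.
Take all of SKU-136 (17 m, value 47) ; 15 m left.
Fill the last 15 m with part of SKU-138: 15/20 of it earns 23.25.
Total value = 109.25.

109.25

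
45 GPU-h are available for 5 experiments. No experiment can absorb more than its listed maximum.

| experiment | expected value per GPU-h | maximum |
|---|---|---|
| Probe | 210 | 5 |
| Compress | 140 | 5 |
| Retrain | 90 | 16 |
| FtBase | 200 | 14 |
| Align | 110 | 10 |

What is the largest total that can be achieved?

6640

Order the experiments by expected value per GPU-h: Probe 210 > FtBase 200 > Compress 140 > Align 110 > Retrain 90.
Probe: +5 to 5 (cap) — 40 left.
FtBase: +14 to 14 (cap) — 26 left.
Compress takes 5 to reach its cap of 5 — 21 left.
Align takes 10 to reach its cap of 10 — 11 left.
Retrain: +11 (room for 16) → 11. Pool exhausted.
Total = 210×5 + 140×5 + 90×11 + 200×14 + 110×10 = 6640.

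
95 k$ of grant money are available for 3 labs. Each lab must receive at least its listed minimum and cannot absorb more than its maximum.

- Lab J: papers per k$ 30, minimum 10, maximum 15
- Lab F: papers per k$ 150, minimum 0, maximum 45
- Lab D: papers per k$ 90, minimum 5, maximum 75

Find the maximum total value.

10650

Meeting every minimum uses 10+0+5 = 15 k$, leaving 80.
Highest papers per k$ first: Lab F 150 > Lab D 90 > Lab J 30.
Lab F: +45 to 45 (cap) → 35 left.
Lab D has room for 70 more but only 35 remain, so it gets 40.
Total = 30×10 + 150×45 + 90×40 = 10650.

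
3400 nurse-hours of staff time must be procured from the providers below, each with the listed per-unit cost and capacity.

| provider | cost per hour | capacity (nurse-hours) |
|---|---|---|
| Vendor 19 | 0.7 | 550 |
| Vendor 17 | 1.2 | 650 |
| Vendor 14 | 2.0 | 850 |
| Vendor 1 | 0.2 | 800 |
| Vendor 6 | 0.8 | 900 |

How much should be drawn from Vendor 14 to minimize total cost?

500

Cheapest first:
Take 800 from Vendor 1 at 0.2 ; need 2600 more.
Take 550 from Vendor 19 at 0.7 ; need 2050 more.
Vendor 6 (0.8): use full 900 ; 1150 nurse-hours to go.
Take 650 from Vendor 17 at 1.2 ; need 500 more.
Take 500 from Vendor 14 at 2.0 to finish.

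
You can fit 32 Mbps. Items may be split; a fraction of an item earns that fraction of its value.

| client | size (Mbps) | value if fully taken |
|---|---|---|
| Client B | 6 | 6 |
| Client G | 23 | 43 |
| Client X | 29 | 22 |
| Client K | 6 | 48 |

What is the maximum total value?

94

Best value per unit of size first: Client K 48/6≈8, Client G 43/23≈1.87, Client B 6/6≈1, Client X 22/29≈0.759.
All 6 Mbps of Client K fit (value 48) ; 26 remain.
Take all of Client G (23 Mbps, value 43) ; 3 Mbps left.
Only 3 Mbps remain; take 3/6 of Client B for value 6×3/6 = 3.
Total value = 94.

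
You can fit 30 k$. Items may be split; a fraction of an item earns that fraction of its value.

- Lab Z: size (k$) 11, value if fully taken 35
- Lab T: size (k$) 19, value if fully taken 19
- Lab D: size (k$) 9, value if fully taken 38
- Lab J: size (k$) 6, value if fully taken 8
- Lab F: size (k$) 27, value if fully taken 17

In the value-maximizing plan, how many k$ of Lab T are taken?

4

Sort by value density: Lab D 38/9≈4.22, Lab Z 35/11≈3.18, Lab J 8/6≈1.33, Lab T 19/19≈1, Lab F 17/27≈0.63.
All 9 k$ of Lab D fit (value 38) → 21 remain.
Take all of Lab Z (11 k$, value 35) → 10 k$ left.
Take all of Lab J (6 k$, value 8) → 4 k$ left.
Only 4 k$ remain; take 4/19 of Lab T for value 19×4/19 = 4.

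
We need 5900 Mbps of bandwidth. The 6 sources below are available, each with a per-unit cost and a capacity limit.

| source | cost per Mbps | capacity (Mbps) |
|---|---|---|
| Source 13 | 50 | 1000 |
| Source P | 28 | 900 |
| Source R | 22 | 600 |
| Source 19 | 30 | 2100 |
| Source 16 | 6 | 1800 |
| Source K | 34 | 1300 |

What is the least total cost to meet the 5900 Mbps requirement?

129200

Fill from the cheapest source first.
Source 16 at 6: take all 1800 Mbps ; 4100 still needed.
Take 600 from Source R at 22 ; need 3500 more.
Source P at 28: take all 900 Mbps ; 2600 still needed.
Source 19 at 30: take all 2100 Mbps ; 500 still needed.
Take 500 from Source K at 34 to finish.
Source 13: unused.
Cost = 1800×6 + 600×22 + 900×28 + 2100×30 + 500×34 = 129200.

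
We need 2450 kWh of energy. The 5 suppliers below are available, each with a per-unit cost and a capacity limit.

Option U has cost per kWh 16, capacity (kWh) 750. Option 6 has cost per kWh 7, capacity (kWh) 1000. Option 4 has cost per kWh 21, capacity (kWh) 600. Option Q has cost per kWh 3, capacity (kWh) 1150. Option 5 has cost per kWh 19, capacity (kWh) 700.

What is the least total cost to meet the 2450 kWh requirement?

15250

Use suppliers in increasing cost order.
Option Q at 3: take all 1150 kWh ; 1300 still needed.
Option 6 (7): use full 1000 ; 300 kWh to go.
Take 300 from Option U at 16 to finish.
Option 5, Option 4: unused.
Cost = 1150×3 + 1000×7 + 300×16 = 15250.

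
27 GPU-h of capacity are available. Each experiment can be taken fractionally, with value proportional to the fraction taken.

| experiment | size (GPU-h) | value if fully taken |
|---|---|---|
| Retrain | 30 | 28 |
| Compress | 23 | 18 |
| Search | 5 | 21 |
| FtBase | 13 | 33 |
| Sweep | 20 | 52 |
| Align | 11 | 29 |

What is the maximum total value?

78.6

Sort by value density: Search 21/5≈4.2, Align 29/11≈2.64, Sweep 52/20≈2.6, FtBase 33/13≈2.54, Retrain 28/30≈0.933, Compress 18/23≈0.783.
Take all of Search (5 GPU-h, value 21) ; 22 GPU-h left.
Take all of Align (11 GPU-h, value 29) ; 11 GPU-h left.
Only 11 GPU-h remain; take 11/20 of Sweep for value 52×11/20 = 28.6.
Total value = 78.6.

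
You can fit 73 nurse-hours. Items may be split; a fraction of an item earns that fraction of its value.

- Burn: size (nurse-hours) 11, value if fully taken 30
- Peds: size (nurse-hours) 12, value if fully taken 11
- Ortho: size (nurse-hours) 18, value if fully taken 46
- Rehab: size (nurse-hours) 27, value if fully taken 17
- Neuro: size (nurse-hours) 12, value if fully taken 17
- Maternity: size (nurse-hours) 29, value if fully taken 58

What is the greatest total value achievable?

153.75

Sort by value density: Burn 30/11≈2.73, Ortho 46/18≈2.56, Maternity 58/29≈2, Neuro 17/12≈1.42, Peds 11/12≈0.917, Rehab 17/27≈0.63.
All 11 nurse-hours of Burn fit (value 30) — 62 remain.
All 18 nurse-hours of Ortho fit (value 46) — 44 remain.
Maternity: take in full, 29 nurse-hours for value 58 — 15 left.
All 12 nurse-hours of Neuro fit (value 17) — 3 remain.
Fill the last 3 nurse-hours with part of Peds: 3/12 of it earns 2.75.
Total value = 153.75.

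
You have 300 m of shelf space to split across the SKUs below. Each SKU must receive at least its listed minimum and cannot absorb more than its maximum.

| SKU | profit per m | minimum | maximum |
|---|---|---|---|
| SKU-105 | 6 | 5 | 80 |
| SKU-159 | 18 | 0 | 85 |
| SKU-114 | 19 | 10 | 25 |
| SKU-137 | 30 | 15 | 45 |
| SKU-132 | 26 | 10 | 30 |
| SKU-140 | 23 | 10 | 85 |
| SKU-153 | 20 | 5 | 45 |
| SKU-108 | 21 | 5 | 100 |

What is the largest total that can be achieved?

6905

Meeting every minimum uses 5+0+10+15+10+10+5+5 = 60 m, leaving 240.
Order the SKUs by profit per m: SKU-137 30 > SKU-132 26 > SKU-140 23 > SKU-108 21 > SKU-153 20 > SKU-114 19 > SKU-159 18 > SKU-105 6.
Give SKU-137 30 more to hit its cap of 45 ; 210 left.
Give SKU-132 20 more to hit its cap of 30 ; 190 left.
SKU-140: +75 to 85 (cap) ; 115 left.
SKU-108: +95 to 100 (cap) ; 20 left.
SKU-153 has room for 40 more but only 20 remain, so it gets 25.
Total = 6×5 + 19×10 + 30×45 + 26×30 + 23×85 + 20×25 + 21×100 = 6905.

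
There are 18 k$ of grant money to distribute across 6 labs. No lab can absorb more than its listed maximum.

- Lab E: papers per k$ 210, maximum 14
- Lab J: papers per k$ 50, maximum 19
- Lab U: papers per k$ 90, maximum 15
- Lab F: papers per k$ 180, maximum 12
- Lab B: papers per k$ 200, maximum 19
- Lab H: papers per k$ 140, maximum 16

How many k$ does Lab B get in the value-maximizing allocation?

4

Highest papers per k$ first: Lab E 210 > Lab B 200 > Lab F 180 > Lab H 140 > Lab U 90 > Lab J 50.
Lab E: +14 to 14 (cap) ; 4 left.
Only 4 left; Lab B takes them to reach 4.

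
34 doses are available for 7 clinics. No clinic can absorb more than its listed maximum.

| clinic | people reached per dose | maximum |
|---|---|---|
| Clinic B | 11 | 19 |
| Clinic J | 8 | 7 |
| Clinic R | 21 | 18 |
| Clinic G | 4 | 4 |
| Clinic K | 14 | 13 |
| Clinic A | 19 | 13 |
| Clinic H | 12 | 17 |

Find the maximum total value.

667

Highest people reached per dose first: Clinic R 21 > Clinic A 19 > Clinic K 14 > Clinic H 12 > Clinic B 11 > Clinic J 8 > Clinic G 4.
Clinic R: +18 to 18 (cap) ; 16 left.
Clinic A takes 13 to reach its cap of 13 ; 3 left.
Clinic K has room for 13 but only 3 remain, so it gets 3.
Total = 21×18 + 14×3 + 19×13 = 667.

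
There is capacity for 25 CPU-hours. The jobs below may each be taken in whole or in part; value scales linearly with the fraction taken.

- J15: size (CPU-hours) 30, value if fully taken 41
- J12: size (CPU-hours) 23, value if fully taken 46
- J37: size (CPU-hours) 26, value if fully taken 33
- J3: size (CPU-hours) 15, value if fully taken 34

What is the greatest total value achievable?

54

Best value per unit of size first: J3 34/15≈2.27, J12 46/23≈2, J15 41/30≈1.37, J37 33/26≈1.27.
Take all of J3 (15 CPU-hours, value 34) — 10 CPU-hours left.
10 CPU-hours left: a 10/23 share of J12 gives 46×10/23 = 20.
Total value = 54.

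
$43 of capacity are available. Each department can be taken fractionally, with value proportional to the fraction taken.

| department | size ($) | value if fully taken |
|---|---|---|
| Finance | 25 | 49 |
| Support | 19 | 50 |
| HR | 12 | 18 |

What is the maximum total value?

Best value per unit of size first: Support 50/19≈2.63, Finance 49/25≈1.96, HR 18/12≈1.5.
Take all of Support (19 $, value 50) → 24 $ left.
24 $ left: a 24/25 share of Finance gives 49×24/25 = 47.04.
Total value = 97.04.

97.04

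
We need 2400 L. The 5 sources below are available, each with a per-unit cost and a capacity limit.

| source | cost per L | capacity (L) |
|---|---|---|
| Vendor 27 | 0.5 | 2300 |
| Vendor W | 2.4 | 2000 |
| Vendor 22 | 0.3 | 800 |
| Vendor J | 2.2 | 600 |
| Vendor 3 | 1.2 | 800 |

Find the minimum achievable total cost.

1040

Cheapest first:
Take 800 from Vendor 22 at 0.3 → need 1600 more.
Take 1600 from Vendor 27 at 0.5 to finish.
Vendor 3, Vendor J, Vendor W: unused.
Cost = 800×0.3 + 1600×0.5 = 1040.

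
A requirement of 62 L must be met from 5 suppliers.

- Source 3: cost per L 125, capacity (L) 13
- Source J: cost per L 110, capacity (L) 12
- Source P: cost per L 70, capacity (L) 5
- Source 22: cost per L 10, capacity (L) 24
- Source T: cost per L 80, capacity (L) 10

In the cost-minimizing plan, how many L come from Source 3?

Use suppliers in increasing cost order.
Source 22 (10): use full 24 → 38 L to go.
Source P (70): use full 5 → 33 L to go.
Source T at 80: take all 10 L → 23 still needed.
Take 12 from Source J at 110 → need 11 more.
Source 3 (125): take the remaining 11 → done.

11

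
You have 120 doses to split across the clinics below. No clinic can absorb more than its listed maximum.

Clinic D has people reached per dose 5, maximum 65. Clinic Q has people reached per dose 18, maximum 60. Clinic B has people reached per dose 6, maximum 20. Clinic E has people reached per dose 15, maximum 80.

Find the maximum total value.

1980

Rank by people reached per dose: Clinic Q 18 > Clinic E 15 > Clinic B 6 > Clinic D 5.
Give Clinic Q 60 to hit its cap of 60 → 60 left.
Only 60 left; Clinic E takes them to reach 60.
Total = 18×60 + 15×60 = 1980.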